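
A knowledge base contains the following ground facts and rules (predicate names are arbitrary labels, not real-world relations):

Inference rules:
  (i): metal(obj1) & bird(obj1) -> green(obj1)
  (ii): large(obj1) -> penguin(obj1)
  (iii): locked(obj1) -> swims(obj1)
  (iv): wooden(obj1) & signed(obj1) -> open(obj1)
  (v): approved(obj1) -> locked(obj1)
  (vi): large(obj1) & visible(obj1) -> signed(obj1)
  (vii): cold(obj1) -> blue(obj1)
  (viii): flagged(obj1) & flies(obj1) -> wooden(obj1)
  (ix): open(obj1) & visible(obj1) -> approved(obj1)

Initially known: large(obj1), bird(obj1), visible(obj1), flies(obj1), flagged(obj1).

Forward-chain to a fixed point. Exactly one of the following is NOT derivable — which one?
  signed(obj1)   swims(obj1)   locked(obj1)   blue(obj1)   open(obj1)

[1] (ii) [large(obj1) -> penguin(obj1)]; (vi) [large(obj1) & visible(obj1) -> signed(obj1)]; (viii) [flagged(obj1) & flies(obj1) -> wooden(obj1)]. ⇒ new: penguin(obj1), signed(obj1), wooden(obj1).
[2] (iv) [wooden(obj1) & signed(obj1) -> open(obj1)]. ⇒ new: open(obj1).
[3] (ix) [open(obj1) & visible(obj1) -> approved(obj1)]. ⇒ new: approved(obj1).
[4] (v) [approved(obj1) -> locked(obj1)]. ⇒ new: locked(obj1).
[5] (iii) [locked(obj1) -> swims(obj1)]. ⇒ new: swims(obj1).
Derived: signed(obj1) (round 1), swims(obj1) (round 5), locked(obj1) (round 4), open(obj1) (round 2). blue(obj1) never appears in any round.

blue(obj1)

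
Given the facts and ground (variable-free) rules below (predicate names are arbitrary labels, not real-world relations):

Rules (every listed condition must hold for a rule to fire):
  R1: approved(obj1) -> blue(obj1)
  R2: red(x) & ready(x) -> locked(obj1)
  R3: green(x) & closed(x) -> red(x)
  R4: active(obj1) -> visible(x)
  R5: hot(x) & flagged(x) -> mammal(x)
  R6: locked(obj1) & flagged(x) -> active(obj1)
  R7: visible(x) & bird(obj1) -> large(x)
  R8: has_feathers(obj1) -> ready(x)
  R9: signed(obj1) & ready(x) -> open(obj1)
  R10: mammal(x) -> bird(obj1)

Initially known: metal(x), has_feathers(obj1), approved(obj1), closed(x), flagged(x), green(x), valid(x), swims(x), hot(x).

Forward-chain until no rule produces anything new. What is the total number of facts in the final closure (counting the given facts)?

18

[1] R1 [approved(obj1) -> blue(obj1)]; R3 [green(x) & closed(x) -> red(x)]; R5 [hot(x) & flagged(x) -> mammal(x)]; R8 [has_feathers(obj1) -> ready(x)]. ⇒ new: blue(obj1), red(x), mammal(x), ready(x).
[2] R2 [red(x) & ready(x) -> locked(obj1)]; R10 [mammal(x) -> bird(obj1)]. ⇒ new: locked(obj1), bird(obj1).
[3] R6 [locked(obj1) & flagged(x) -> active(obj1)]. ⇒ new: active(obj1).
[4] R4 [active(obj1) -> visible(x)]. ⇒ new: visible(x).
[5] R7 [visible(x) & bird(obj1) -> large(x)]. ⇒ new: large(x).
Closure: {active(obj1), approved(obj1), bird(obj1), blue(obj1), closed(x), flagged(x), green(x), has_feathers(obj1), hot(x), large(x), locked(obj1), mammal(x), metal(x), ready(x), red(x), swims(x), valid(x), visible(x)} — 18 facts.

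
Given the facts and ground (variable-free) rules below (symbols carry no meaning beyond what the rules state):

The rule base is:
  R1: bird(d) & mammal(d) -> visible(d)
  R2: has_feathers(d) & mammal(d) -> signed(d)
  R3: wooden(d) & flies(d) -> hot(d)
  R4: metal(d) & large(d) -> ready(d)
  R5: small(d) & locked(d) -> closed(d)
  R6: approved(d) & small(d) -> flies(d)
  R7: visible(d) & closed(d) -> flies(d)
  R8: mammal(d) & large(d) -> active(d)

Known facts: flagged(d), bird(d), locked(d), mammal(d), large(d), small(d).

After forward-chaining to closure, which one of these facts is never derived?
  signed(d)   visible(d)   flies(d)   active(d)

Round 1 — R1, R5, R8, derive visible(d), closed(d), active(d).
Round 2 — R7, derive flies(d).
Derived: visible(d) (round 1), active(d) (round 1), flies(d) (round 2). signed(d) never appears in any round.

signed(d)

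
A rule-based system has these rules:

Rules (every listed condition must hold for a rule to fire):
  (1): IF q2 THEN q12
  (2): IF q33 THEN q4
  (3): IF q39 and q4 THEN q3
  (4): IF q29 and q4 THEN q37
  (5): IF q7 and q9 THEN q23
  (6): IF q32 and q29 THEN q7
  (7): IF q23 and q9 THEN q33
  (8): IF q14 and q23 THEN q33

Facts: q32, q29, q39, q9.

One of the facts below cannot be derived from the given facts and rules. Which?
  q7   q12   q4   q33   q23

Round 1 — (6), derive q7.
Round 2 — (5), derive q23.
Round 3 — (7), derive q33.
Round 4 — (2), derive q4.
Round 5 — (3), (4), derive q3, q37.
Derived: q4 (round 4), q33 (round 3), q7 (round 1), q23 (round 2). q12 never appears in any round.

q12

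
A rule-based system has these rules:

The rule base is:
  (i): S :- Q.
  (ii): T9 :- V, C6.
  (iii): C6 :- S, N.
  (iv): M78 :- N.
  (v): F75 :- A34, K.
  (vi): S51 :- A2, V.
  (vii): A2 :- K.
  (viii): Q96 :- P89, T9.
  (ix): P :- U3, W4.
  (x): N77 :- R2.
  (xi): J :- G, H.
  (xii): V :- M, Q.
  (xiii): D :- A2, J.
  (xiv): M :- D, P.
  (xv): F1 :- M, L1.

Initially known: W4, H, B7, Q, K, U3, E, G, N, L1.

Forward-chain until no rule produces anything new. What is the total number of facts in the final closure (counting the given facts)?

22

Round 1 — (i), (iv), (vii), (ix), (xi), derive S, M78, A2, P, J.
Round 2 — (iii), (xiii), derive C6, D.
Round 3 — (xiv), derive M.
Round 4 — (xii), (xv), derive V, F1.
Round 5 — (ii), (vi), derive T9, S51.
Closure: {A2, B7, C6, D, E, F1, G, H, J, K, L1, M, M78, N, P, Q, S, S51, T9, U3, V, W4} — 22 facts.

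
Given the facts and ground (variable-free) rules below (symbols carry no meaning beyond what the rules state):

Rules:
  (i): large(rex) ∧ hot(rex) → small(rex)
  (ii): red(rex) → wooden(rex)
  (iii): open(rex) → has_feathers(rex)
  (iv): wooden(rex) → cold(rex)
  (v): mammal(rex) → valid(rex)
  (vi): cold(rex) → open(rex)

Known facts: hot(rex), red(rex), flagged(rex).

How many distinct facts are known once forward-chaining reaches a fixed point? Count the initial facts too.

[1] (ii) [red(rex) → wooden(rex)]. ⇒ new: wooden(rex).
[2] (iv) [wooden(rex) → cold(rex)]. ⇒ new: cold(rex).
[3] (vi) [cold(rex) → open(rex)]. ⇒ new: open(rex).
[4] (iii) [open(rex) → has_feathers(rex)]. ⇒ new: has_feathers(rex).
Closure: {cold(rex), flagged(rex), has_feathers(rex), hot(rex), open(rex), red(rex), wooden(rex)} — 7 facts.

7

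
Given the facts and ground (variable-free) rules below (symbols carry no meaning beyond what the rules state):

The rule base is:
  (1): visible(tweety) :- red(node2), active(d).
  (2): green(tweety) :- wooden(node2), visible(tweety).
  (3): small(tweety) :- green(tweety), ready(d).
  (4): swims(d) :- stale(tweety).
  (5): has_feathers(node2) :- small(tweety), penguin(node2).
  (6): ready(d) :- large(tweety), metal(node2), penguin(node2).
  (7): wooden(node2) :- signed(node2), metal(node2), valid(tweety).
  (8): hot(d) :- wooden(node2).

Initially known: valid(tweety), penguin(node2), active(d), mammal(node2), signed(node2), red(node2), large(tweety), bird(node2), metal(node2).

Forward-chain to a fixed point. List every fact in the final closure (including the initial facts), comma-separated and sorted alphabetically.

active(d), bird(node2), green(tweety), has_feathers(node2), hot(d), large(tweety), mammal(node2), metal(node2), penguin(node2), ready(d), red(node2), signed(node2), small(tweety), valid(tweety), visible(tweety), wooden(node2)

Round 1: (1) [visible(tweety) :- red(node2), active(d).]; (6) [ready(d) :- large(tweety), metal(node2), penguin(node2).]; (7) [wooden(node2) :- signed(node2), metal(node2), valid(tweety).]. Adds visible(tweety), ready(d), wooden(node2).
Round 2: (2) [green(tweety) :- wooden(node2), visible(tweety).]; (8) [hot(d) :- wooden(node2).]. Adds green(tweety), hot(d).
Round 3: (3) [small(tweety) :- green(tweety), ready(d).]. Adds small(tweety).
Round 4: (5) [has_feathers(node2) :- small(tweety), penguin(node2).]. Adds has_feathers(node2).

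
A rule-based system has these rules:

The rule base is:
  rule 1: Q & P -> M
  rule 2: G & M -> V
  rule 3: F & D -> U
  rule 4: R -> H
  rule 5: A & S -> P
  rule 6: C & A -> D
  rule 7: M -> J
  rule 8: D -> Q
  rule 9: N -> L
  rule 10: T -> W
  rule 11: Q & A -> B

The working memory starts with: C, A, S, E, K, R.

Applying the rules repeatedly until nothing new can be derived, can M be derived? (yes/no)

Round 1 fires rule 4, rule 5, rule 6, giving H, P, D.
Round 2 fires rule 8, giving Q.
Round 3 fires rule 1, rule 11, giving M, B.
Round 4 fires rule 7, giving J.
M appears in round 3, so it is derivable.

yes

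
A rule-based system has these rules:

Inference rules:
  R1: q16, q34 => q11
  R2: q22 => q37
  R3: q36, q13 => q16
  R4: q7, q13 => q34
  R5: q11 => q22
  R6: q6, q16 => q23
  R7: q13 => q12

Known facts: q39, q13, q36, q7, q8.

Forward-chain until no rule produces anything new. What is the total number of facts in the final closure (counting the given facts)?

Round 1: R3 [q36, q13 => q16]; R4 [q7, q13 => q34]; R7 [q13 => q12]. New: q16, q34, q12.
Round 2: R1 [q16, q34 => q11]. New: q11.
Round 3: R5 [q11 => q22]. New: q22.
Round 4: R2 [q22 => q37]. New: q37.
Closure: {q11, q12, q13, q16, q22, q34, q36, q37, q39, q7, q8} — 11 facts.

11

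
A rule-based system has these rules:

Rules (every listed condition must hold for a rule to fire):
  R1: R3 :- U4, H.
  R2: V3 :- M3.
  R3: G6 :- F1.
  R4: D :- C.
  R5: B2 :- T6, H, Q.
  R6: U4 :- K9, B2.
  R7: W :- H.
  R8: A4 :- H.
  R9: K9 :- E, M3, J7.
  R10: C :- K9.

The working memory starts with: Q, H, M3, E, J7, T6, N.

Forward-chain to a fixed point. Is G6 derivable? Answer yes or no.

no

Round 1 fires R2, R5, R7, R8, R9, giving V3, B2, W, A4, K9.
Round 2 fires R6, R10, giving U4, C.
Round 3 fires R1, R4, giving R3, D.
Fixed point reached. G6 is concluded only by R3; R3 needs F1 (never derived).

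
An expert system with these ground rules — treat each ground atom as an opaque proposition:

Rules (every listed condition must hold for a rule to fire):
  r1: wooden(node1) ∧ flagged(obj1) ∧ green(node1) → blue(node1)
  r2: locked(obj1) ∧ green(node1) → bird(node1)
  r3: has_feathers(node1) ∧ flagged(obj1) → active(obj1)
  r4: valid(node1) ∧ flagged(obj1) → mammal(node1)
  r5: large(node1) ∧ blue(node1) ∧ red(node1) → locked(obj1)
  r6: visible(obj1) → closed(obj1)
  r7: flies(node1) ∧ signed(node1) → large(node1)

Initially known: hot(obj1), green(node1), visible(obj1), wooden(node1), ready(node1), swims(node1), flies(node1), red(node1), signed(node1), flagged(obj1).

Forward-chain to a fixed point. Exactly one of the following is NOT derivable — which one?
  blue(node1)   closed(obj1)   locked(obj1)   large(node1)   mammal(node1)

Round 1 fires r1, r6, r7, giving blue(node1), closed(obj1), large(node1).
Round 2 fires r5, giving locked(obj1).
Round 3 fires r2, giving bird(node1).
Derived: closed(obj1) (round 1), blue(node1) (round 1), locked(obj1) (round 2), large(node1) (round 1). mammal(node1) never appears in any round.

mammal(node1)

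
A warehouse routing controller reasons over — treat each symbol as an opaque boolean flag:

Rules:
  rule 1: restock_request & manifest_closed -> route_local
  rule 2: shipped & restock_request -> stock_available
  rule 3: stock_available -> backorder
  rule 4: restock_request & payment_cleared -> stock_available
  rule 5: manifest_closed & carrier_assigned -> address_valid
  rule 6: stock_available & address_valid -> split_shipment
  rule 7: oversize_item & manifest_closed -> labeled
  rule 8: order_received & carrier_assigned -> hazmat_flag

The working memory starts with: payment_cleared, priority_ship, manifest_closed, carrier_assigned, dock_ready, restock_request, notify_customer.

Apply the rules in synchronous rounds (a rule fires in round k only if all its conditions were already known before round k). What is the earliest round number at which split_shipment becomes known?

2

Round 1 — rule 1, rule 4, rule 5, derive route_local, stock_available, address_valid.
Round 2 — rule 3, rule 6, derive backorder, split_shipment.
split_shipment first appears in round 2.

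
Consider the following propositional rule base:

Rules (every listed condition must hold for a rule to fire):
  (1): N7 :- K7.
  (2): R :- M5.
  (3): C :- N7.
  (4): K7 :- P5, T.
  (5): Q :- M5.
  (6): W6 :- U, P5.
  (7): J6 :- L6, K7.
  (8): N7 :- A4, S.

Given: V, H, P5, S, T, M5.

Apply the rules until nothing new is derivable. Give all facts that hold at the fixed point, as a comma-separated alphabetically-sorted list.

Round 1 fires (2), (4), (5), giving R, K7, Q.
Round 2 fires (1), giving N7.
Round 3 fires (3), giving C.

C, H, K7, M5, N7, P5, Q, R, S, T, V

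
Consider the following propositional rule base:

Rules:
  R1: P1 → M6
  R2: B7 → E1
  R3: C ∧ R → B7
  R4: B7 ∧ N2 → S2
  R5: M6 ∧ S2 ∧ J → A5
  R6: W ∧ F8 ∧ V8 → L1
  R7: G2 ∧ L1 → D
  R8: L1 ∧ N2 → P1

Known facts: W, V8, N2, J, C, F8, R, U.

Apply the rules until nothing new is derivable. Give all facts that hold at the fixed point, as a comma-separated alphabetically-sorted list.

A5, B7, C, E1, F8, J, L1, M6, N2, P1, R, S2, U, V8, W

Round 1: R3 [C ∧ R → B7]; R6 [W ∧ F8 ∧ V8 → L1]. Adds B7, L1.
Round 2: R2 [B7 → E1]; R4 [B7 ∧ N2 → S2]; R8 [L1 ∧ N2 → P1]. Adds E1, S2, P1.
Round 3: R1 [P1 → M6]. Adds M6.
Round 4: R5 [M6 ∧ S2 ∧ J → A5]. Adds A5.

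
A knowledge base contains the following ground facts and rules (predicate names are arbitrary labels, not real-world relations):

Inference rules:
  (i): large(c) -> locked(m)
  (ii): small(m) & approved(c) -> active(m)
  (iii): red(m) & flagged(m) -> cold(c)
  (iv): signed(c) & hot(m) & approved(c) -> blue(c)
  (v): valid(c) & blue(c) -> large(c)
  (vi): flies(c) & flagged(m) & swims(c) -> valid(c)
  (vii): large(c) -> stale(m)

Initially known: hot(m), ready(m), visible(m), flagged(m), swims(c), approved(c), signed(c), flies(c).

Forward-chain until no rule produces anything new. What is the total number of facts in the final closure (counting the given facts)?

[1] (iv) [signed(c) & hot(m) & approved(c) -> blue(c)]; (vi) [flies(c) & flagged(m) & swims(c) -> valid(c)]. ⇒ new: blue(c), valid(c).
[2] (v) [valid(c) & blue(c) -> large(c)]. ⇒ new: large(c).
[3] (i) [large(c) -> locked(m)]; (vii) [large(c) -> stale(m)]. ⇒ new: locked(m), stale(m).
Closure: {approved(c), blue(c), flagged(m), flies(c), hot(m), large(c), locked(m), ready(m), signed(c), stale(m), swims(c), valid(c), visible(m)} — 13 facts.

13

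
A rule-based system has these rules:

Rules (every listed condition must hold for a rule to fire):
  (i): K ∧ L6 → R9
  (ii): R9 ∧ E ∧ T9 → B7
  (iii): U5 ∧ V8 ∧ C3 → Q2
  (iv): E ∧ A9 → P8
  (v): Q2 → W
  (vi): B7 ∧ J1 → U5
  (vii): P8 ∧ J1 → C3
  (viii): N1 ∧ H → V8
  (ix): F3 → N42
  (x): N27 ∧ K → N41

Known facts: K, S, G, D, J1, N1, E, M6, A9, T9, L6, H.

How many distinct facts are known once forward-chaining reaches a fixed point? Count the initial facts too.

20

Round 1 fires (i), (iv), (viii), giving R9, P8, V8.
Round 2 fires (ii), (vii), giving B7, C3.
Round 3 fires (vi), giving U5.
Round 4 fires (iii), giving Q2.
Round 5 fires (v), giving W.
Closure: {A9, B7, C3, D, E, G, H, J1, K, L6, M6, N1, P8, Q2, R9, S, T9, U5, V8, W} — 20 facts.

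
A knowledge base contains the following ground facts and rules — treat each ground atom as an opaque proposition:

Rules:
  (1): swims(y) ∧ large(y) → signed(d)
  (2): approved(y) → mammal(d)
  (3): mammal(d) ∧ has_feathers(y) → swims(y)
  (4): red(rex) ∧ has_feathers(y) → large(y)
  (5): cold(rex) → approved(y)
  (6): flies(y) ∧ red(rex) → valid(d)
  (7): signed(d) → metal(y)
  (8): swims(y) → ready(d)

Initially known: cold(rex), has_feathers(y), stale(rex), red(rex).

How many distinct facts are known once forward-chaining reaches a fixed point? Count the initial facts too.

11

[1] (4) [red(rex) ∧ has_feathers(y) → large(y)]; (5) [cold(rex) → approved(y)]. ⇒ new: large(y), approved(y).
[2] (2) [approved(y) → mammal(d)]. ⇒ new: mammal(d).
[3] (3) [mammal(d) ∧ has_feathers(y) → swims(y)]. ⇒ new: swims(y).
[4] (1) [swims(y) ∧ large(y) → signed(d)]; (8) [swims(y) → ready(d)]. ⇒ new: signed(d), ready(d).
[5] (7) [signed(d) → metal(y)]. ⇒ new: metal(y).
Closure: {approved(y), cold(rex), has_feathers(y), large(y), mammal(d), metal(y), ready(d), red(rex), signed(d), stale(rex), swims(y)} — 11 facts.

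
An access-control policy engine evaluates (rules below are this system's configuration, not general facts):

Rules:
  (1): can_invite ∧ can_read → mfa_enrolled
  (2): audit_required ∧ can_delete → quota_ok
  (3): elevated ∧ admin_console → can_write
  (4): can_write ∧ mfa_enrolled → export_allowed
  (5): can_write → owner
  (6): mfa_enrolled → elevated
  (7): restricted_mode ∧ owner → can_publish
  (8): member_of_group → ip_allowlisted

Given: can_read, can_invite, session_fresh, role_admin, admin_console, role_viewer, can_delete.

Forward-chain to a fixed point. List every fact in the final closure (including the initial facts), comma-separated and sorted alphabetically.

Round 1 fires (1), giving mfa_enrolled.
Round 2 fires (6), giving elevated.
Round 3 fires (3), giving can_write.
Round 4 fires (4), (5), giving export_allowed, owner.

admin_console, can_delete, can_invite, can_read, can_write, elevated, export_allowed, mfa_enrolled, owner, role_admin, role_viewer, session_fresh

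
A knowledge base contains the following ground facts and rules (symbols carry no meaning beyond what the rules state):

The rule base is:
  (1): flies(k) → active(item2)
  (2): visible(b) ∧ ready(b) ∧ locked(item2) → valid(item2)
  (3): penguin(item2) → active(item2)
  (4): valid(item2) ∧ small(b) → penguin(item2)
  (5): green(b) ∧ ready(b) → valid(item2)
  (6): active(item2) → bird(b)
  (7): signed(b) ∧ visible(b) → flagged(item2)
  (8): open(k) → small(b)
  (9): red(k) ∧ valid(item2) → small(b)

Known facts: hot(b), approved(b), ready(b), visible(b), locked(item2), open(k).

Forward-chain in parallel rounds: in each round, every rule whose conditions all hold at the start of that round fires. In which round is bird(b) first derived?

[1] (2) [visible(b) ∧ ready(b) ∧ locked(item2) → valid(item2)]; (8) [open(k) → small(b)]. ⇒ new: valid(item2), small(b).
[2] (4) [valid(item2) ∧ small(b) → penguin(item2)]. ⇒ new: penguin(item2).
[3] (3) [penguin(item2) → active(item2)]. ⇒ new: active(item2).
[4] (6) [active(item2) → bird(b)]. ⇒ new: bird(b).
bird(b) first appears in round 4.

4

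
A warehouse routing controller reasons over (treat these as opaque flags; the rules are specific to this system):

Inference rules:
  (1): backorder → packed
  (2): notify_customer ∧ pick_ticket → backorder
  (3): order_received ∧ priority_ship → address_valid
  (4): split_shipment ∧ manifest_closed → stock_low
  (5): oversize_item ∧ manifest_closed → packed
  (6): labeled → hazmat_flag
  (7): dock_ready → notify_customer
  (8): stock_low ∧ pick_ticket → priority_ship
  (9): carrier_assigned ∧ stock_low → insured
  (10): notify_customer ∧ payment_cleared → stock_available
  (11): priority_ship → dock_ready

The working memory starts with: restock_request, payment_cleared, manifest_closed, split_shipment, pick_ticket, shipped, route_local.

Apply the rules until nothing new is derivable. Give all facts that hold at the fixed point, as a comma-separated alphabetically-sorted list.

backorder, dock_ready, manifest_closed, notify_customer, packed, payment_cleared, pick_ticket, priority_ship, restock_request, route_local, shipped, split_shipment, stock_available, stock_low

Round 1: (4) [split_shipment ∧ manifest_closed → stock_low]. New: stock_low.
Round 2: (8) [stock_low ∧ pick_ticket → priority_ship]. New: priority_ship.
Round 3: (11) [priority_ship → dock_ready]. New: dock_ready.
Round 4: (7) [dock_ready → notify_customer]. New: notify_customer.
Round 5: (2) [notify_customer ∧ pick_ticket → backorder]; (10) [notify_customer ∧ payment_cleared → stock_available]. New: backorder, stock_available.
Round 6: (1) [backorder → packed]. New: packed.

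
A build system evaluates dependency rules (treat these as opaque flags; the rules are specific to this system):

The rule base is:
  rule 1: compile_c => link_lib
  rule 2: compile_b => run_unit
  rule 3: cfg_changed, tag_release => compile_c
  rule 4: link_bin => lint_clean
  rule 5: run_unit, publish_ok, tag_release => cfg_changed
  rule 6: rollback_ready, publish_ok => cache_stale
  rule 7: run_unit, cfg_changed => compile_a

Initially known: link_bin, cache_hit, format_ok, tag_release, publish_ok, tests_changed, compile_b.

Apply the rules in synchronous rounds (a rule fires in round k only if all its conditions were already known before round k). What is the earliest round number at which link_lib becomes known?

Round 1: rule 2 [compile_b => run_unit]; rule 4 [link_bin => lint_clean]. New: run_unit, lint_clean.
Round 2: rule 5 [run_unit, publish_ok, tag_release => cfg_changed]. New: cfg_changed.
Round 3: rule 3 [cfg_changed, tag_release => compile_c]; rule 7 [run_unit, cfg_changed => compile_a]. New: compile_c, compile_a.
Round 4: rule 1 [compile_c => link_lib]. New: link_lib.
link_lib first appears in round 4.

4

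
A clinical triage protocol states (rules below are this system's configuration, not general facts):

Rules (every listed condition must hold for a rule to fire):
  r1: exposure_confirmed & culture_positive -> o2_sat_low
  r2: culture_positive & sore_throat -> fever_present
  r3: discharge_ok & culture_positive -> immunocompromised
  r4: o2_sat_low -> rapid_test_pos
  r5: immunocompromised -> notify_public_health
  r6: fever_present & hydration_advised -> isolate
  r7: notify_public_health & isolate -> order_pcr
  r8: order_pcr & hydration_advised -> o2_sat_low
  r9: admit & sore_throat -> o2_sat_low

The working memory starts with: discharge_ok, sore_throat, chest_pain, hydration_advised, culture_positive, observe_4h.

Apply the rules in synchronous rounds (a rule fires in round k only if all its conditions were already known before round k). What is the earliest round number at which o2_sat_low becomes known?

[1] r2 [culture_positive & sore_throat -> fever_present]; r3 [discharge_ok & culture_positive -> immunocompromised]. ⇒ new: fever_present, immunocompromised.
[2] r5 [immunocompromised -> notify_public_health]; r6 [fever_present & hydration_advised -> isolate]. ⇒ new: notify_public_health, isolate.
[3] r7 [notify_public_health & isolate -> order_pcr]. ⇒ new: order_pcr.
[4] r8 [order_pcr & hydration_advised -> o2_sat_low]. ⇒ new: o2_sat_low.
o2_sat_low first appears in round 4.

4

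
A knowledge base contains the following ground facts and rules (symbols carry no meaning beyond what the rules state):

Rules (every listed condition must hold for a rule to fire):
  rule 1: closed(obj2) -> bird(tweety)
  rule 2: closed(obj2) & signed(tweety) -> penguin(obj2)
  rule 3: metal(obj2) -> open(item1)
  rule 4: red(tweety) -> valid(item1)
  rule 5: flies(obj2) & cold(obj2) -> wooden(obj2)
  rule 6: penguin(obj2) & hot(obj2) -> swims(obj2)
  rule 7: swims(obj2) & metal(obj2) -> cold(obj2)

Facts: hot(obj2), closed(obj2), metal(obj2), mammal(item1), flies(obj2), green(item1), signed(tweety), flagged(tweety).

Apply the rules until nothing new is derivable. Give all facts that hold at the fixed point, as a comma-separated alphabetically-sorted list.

Round 1 fires rule 1, rule 2, rule 3, giving bird(tweety), penguin(obj2), open(item1).
Round 2 fires rule 6, giving swims(obj2).
Round 3 fires rule 7, giving cold(obj2).
Round 4 fires rule 5, giving wooden(obj2).

bird(tweety), closed(obj2), cold(obj2), flagged(tweety), flies(obj2), green(item1), hot(obj2), mammal(item1), metal(obj2), open(item1), penguin(obj2), signed(tweety), swims(obj2), wooden(obj2)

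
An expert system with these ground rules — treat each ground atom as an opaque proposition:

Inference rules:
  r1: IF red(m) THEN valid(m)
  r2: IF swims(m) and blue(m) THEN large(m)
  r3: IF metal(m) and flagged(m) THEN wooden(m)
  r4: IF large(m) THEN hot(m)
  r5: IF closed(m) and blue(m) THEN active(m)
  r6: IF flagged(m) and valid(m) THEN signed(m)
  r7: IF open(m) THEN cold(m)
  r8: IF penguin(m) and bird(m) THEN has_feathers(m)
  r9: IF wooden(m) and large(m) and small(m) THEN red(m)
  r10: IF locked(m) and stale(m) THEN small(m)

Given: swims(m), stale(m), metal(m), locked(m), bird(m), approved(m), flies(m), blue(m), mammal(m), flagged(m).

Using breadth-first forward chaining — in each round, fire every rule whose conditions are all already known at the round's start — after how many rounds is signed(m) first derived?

Round 1: r2 [IF swims(m) and blue(m) THEN large(m)]; r3 [IF metal(m) and flagged(m) THEN wooden(m)]; r10 [IF locked(m) and stale(m) THEN small(m)]. Adds large(m), wooden(m), small(m).
Round 2: r4 [IF large(m) THEN hot(m)]; r9 [IF wooden(m) and large(m) and small(m) THEN red(m)]. Adds hot(m), red(m).
Round 3: r1 [IF red(m) THEN valid(m)]. Adds valid(m).
Round 4: r6 [IF flagged(m) and valid(m) THEN signed(m)]. Adds signed(m).
signed(m) first appears in round 4.

4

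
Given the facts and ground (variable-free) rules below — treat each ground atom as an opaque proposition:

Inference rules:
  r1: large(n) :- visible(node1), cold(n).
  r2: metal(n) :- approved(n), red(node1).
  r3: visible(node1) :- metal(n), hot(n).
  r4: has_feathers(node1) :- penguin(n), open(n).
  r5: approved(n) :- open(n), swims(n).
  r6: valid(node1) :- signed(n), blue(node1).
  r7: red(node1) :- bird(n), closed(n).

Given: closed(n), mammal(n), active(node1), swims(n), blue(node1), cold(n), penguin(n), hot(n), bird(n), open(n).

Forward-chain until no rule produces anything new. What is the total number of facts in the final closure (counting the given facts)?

16

Round 1 fires r4, r5, r7, giving has_feathers(node1), approved(n), red(node1).
Round 2 fires r2, giving metal(n).
Round 3 fires r3, giving visible(node1).
Round 4 fires r1, giving large(n).
Closure: {active(node1), approved(n), bird(n), blue(node1), closed(n), cold(n), has_feathers(node1), hot(n), large(n), mammal(n), metal(n), open(n), penguin(n), red(node1), swims(n), visible(node1)} — 16 facts.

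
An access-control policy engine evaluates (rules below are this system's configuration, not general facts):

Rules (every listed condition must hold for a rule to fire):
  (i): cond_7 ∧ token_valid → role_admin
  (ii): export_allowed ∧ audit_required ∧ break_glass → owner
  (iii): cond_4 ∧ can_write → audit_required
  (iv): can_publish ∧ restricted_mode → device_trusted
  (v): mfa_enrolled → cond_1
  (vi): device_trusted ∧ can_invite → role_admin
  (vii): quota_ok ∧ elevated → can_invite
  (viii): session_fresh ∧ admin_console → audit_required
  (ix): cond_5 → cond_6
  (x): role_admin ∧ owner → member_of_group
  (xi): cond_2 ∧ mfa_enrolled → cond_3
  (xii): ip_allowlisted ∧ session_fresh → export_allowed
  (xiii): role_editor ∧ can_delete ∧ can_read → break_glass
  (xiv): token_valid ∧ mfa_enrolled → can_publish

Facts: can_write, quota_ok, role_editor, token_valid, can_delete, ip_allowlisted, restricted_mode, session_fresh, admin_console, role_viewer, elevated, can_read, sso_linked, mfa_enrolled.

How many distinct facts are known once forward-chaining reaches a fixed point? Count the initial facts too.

[1] (v) [mfa_enrolled → cond_1]; (vii) [quota_ok ∧ elevated → can_invite]; (viii) [session_fresh ∧ admin_console → audit_required]; (xii) [ip_allowlisted ∧ session_fresh → export_allowed]; (xiii) [role_editor ∧ can_delete ∧ can_read → break_glass]; (xiv) [token_valid ∧ mfa_enrolled → can_publish]. ⇒ new: cond_1, can_invite, audit_required, export_allowed, break_glass, can_publish.
[2] (ii) [export_allowed ∧ audit_required ∧ break_glass → owner]; (iv) [can_publish ∧ restricted_mode → device_trusted]. ⇒ new: owner, device_trusted.
[3] (vi) [device_trusted ∧ can_invite → role_admin]. ⇒ new: role_admin.
[4] (x) [role_admin ∧ owner → member_of_group]. ⇒ new: member_of_group.
Closure: {admin_console, audit_required, break_glass, can_delete, can_invite, can_publish, can_read, can_write, cond_1, device_trusted, elevated, export_allowed, ip_allowlisted, member_of_group, mfa_enrolled, owner, quota_ok, restricted_mode, role_admin, role_editor, role_viewer, session_fresh, sso_linked, token_valid} — 24 facts.

24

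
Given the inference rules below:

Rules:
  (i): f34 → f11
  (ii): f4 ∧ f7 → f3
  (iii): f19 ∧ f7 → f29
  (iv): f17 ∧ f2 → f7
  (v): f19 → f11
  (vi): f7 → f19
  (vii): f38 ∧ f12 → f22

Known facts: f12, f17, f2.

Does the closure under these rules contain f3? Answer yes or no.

[1] (iv) [f17 ∧ f2 → f7]. ⇒ new: f7.
[2] (vi) [f7 → f19]. ⇒ new: f19.
[3] (iii) [f19 ∧ f7 → f29]; (v) [f19 → f11]. ⇒ new: f29, f11.
Fixed point reached. f3 is concluded only by (ii); (ii) needs f4 (never derived).

no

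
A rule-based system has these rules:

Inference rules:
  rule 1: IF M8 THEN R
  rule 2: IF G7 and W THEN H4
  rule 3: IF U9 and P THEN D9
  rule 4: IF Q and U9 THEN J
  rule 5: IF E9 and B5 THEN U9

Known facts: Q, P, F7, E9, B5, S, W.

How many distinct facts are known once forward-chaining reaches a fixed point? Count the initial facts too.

Round 1: rule 5 [IF E9 and B5 THEN U9]. Adds U9.
Round 2: rule 3 [IF U9 and P THEN D9]; rule 4 [IF Q and U9 THEN J]. Adds D9, J.
Closure: {B5, D9, E9, F7, J, P, Q, S, U9, W} — 10 facts.

10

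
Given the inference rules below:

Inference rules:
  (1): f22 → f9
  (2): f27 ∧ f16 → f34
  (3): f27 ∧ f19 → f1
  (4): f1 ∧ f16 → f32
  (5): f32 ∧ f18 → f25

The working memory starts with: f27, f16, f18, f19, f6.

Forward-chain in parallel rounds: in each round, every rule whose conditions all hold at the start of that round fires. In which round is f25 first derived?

3

[1] (2) [f27 ∧ f16 → f34]; (3) [f27 ∧ f19 → f1]. ⇒ new: f34, f1.
[2] (4) [f1 ∧ f16 → f32]. ⇒ new: f32.
[3] (5) [f32 ∧ f18 → f25]. ⇒ new: f25.
f25 first appears in round 3.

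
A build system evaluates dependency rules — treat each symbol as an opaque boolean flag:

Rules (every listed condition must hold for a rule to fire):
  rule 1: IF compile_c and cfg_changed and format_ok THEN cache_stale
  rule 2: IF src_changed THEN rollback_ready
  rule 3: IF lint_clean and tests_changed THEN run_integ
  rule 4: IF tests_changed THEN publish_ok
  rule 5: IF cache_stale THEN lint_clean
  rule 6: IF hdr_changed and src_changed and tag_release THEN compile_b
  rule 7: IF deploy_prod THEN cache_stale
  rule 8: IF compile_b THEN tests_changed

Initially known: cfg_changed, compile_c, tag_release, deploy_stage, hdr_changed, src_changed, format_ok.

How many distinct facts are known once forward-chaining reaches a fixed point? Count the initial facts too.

Round 1 fires rule 1, rule 2, rule 6, giving cache_stale, rollback_ready, compile_b.
Round 2 fires rule 5, rule 8, giving lint_clean, tests_changed.
Round 3 fires rule 3, rule 4, giving run_integ, publish_ok.
Closure: {cache_stale, cfg_changed, compile_b, compile_c, deploy_stage, format_ok, hdr_changed, lint_clean, publish_ok, rollback_ready, run_integ, src_changed, tag_release, tests_changed} — 14 facts.

14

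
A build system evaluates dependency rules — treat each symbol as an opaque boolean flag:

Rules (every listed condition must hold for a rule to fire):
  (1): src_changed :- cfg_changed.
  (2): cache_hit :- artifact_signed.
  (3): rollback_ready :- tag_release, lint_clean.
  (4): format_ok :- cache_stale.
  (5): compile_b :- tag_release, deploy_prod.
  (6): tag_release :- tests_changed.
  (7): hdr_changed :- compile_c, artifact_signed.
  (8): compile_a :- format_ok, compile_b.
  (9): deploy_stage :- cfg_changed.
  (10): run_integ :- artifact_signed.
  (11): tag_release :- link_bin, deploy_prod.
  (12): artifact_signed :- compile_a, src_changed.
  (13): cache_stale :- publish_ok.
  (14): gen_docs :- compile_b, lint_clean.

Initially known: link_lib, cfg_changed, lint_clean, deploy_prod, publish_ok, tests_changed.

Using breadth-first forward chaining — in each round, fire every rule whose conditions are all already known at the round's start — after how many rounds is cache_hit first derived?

5

[1] (1) [src_changed :- cfg_changed.]; (6) [tag_release :- tests_changed.]; (9) [deploy_stage :- cfg_changed.]; (13) [cache_stale :- publish_ok.]. ⇒ new: src_changed, tag_release, deploy_stage, cache_stale.
[2] (3) [rollback_ready :- tag_release, lint_clean.]; (4) [format_ok :- cache_stale.]; (5) [compile_b :- tag_release, deploy_prod.]. ⇒ new: rollback_ready, format_ok, compile_b.
[3] (8) [compile_a :- format_ok, compile_b.]; (14) [gen_docs :- compile_b, lint_clean.]. ⇒ new: compile_a, gen_docs.
[4] (12) [artifact_signed :- compile_a, src_changed.]. ⇒ new: artifact_signed.
[5] (2) [cache_hit :- artifact_signed.]; (10) [run_integ :- artifact_signed.]. ⇒ new: cache_hit, run_integ.
cache_hit first appears in round 5.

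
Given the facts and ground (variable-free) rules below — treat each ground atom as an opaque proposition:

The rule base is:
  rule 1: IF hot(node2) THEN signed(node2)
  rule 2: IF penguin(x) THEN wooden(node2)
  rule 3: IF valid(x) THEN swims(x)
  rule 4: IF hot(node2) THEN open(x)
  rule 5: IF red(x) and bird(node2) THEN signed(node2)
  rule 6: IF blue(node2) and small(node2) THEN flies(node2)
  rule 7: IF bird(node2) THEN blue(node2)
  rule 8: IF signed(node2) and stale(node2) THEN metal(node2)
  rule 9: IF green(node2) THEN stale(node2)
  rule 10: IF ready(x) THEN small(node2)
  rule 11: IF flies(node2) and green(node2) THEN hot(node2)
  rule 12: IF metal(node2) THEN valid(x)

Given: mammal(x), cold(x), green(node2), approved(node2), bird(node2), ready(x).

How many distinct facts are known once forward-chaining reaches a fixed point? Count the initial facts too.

[1] rule 7 [IF bird(node2) THEN blue(node2)]; rule 9 [IF green(node2) THEN stale(node2)]; rule 10 [IF ready(x) THEN small(node2)]. ⇒ new: blue(node2), stale(node2), small(node2).
[2] rule 6 [IF blue(node2) and small(node2) THEN flies(node2)]. ⇒ new: flies(node2).
[3] rule 11 [IF flies(node2) and green(node2) THEN hot(node2)]. ⇒ new: hot(node2).
[4] rule 1 [IF hot(node2) THEN signed(node2)]; rule 4 [IF hot(node2) THEN open(x)]. ⇒ new: signed(node2), open(x).
[5] rule 8 [IF signed(node2) and stale(node2) THEN metal(node2)]. ⇒ new: metal(node2).
[6] rule 12 [IF metal(node2) THEN valid(x)]. ⇒ new: valid(x).
[7] rule 3 [IF valid(x) THEN swims(x)]. ⇒ new: swims(x).
Closure: {approved(node2), bird(node2), blue(node2), cold(x), flies(node2), green(node2), hot(node2), mammal(x), metal(node2), open(x), ready(x), signed(node2), small(node2), stale(node2), swims(x), valid(x)} — 16 facts.

16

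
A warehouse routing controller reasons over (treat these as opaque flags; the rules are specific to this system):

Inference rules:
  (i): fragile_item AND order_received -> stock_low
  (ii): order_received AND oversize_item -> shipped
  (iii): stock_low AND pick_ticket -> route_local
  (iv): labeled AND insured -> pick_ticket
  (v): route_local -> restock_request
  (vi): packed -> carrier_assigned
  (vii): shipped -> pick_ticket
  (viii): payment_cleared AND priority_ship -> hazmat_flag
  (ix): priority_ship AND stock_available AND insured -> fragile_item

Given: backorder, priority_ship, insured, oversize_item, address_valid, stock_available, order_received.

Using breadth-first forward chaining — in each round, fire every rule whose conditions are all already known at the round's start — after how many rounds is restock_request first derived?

Round 1 fires (ii), (ix), giving shipped, fragile_item.
Round 2 fires (i), (vii), giving stock_low, pick_ticket.
Round 3 fires (iii), giving route_local.
Round 4 fires (v), giving restock_request.
restock_request first appears in round 4.

4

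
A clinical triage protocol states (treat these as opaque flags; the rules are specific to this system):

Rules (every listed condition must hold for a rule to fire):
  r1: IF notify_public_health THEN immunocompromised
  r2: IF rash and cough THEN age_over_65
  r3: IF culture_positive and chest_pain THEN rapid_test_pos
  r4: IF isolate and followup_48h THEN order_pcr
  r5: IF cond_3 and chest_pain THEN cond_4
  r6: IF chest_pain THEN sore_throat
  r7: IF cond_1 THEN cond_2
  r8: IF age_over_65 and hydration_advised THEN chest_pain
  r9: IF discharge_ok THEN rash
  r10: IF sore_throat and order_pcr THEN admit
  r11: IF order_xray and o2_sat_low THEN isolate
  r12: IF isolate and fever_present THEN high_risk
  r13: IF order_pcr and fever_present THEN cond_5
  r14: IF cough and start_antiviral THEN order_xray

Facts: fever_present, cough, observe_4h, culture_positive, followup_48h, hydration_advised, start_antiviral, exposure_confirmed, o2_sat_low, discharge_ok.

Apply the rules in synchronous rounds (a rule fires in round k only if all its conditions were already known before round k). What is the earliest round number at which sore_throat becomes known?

Round 1: r9 [IF discharge_ok THEN rash]; r14 [IF cough and start_antiviral THEN order_xray]. Adds rash, order_xray.
Round 2: r2 [IF rash and cough THEN age_over_65]; r11 [IF order_xray and o2_sat_low THEN isolate]. Adds age_over_65, isolate.
Round 3: r4 [IF isolate and followup_48h THEN order_pcr]; r8 [IF age_over_65 and hydration_advised THEN chest_pain]; r12 [IF isolate and fever_present THEN high_risk]. Adds order_pcr, chest_pain, high_risk.
Round 4: r3 [IF culture_positive and chest_pain THEN rapid_test_pos]; r6 [IF chest_pain THEN sore_throat]; r13 [IF order_pcr and fever_present THEN cond_5]. Adds rapid_test_pos, sore_throat, cond_5.
sore_throat first appears in round 4.

4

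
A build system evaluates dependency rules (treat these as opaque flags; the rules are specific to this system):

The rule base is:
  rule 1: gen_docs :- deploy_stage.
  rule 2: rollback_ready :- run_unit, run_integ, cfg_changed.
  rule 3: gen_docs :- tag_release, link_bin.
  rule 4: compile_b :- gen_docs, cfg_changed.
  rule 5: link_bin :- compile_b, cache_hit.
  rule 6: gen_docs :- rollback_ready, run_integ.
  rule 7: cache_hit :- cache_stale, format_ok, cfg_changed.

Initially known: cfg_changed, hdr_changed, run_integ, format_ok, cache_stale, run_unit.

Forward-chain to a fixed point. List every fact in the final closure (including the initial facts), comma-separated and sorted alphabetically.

Round 1: rule 2 [rollback_ready :- run_unit, run_integ, cfg_changed.]; rule 7 [cache_hit :- cache_stale, format_ok, cfg_changed.]. New: rollback_ready, cache_hit.
Round 2: rule 6 [gen_docs :- rollback_ready, run_integ.]. New: gen_docs.
Round 3: rule 4 [compile_b :- gen_docs, cfg_changed.]. New: compile_b.
Round 4: rule 5 [link_bin :- compile_b, cache_hit.]. New: link_bin.

cache_hit, cache_stale, cfg_changed, compile_b, format_ok, gen_docs, hdr_changed, link_bin, rollback_ready, run_integ, run_unit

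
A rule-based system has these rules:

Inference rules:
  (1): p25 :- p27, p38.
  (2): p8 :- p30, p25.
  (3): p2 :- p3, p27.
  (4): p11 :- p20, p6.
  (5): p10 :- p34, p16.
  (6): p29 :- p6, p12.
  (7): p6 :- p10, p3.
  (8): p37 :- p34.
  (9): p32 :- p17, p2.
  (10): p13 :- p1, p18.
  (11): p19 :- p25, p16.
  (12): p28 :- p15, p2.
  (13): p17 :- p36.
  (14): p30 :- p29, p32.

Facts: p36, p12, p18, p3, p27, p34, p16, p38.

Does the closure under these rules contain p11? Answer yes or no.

no

Round 1: (1) [p25 :- p27, p38.]; (3) [p2 :- p3, p27.]; (5) [p10 :- p34, p16.]; (8) [p37 :- p34.]; (13) [p17 :- p36.]. New: p25, p2, p10, p37, p17.
Round 2: (7) [p6 :- p10, p3.]; (9) [p32 :- p17, p2.]; (11) [p19 :- p25, p16.]. New: p6, p32, p19.
Round 3: (6) [p29 :- p6, p12.]. New: p29.
Round 4: (14) [p30 :- p29, p32.]. New: p30.
Round 5: (2) [p8 :- p30, p25.]. New: p8.
Fixed point reached. p11 is concluded only by (4); (4) needs p20 (never derived).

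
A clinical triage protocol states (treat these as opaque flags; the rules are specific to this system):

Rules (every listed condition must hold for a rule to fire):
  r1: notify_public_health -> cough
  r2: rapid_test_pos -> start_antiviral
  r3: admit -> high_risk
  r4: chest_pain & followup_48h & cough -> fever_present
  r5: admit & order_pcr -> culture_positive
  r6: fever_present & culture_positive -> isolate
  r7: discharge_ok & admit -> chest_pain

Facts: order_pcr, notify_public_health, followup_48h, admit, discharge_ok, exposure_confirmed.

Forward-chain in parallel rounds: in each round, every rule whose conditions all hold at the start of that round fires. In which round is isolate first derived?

Round 1: r1 [notify_public_health -> cough]; r3 [admit -> high_risk]; r5 [admit & order_pcr -> culture_positive]; r7 [discharge_ok & admit -> chest_pain]. New: cough, high_risk, culture_positive, chest_pain.
Round 2: r4 [chest_pain & followup_48h & cough -> fever_present]. New: fever_present.
Round 3: r6 [fever_present & culture_positive -> isolate]. New: isolate.
isolate first appears in round 3.

3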